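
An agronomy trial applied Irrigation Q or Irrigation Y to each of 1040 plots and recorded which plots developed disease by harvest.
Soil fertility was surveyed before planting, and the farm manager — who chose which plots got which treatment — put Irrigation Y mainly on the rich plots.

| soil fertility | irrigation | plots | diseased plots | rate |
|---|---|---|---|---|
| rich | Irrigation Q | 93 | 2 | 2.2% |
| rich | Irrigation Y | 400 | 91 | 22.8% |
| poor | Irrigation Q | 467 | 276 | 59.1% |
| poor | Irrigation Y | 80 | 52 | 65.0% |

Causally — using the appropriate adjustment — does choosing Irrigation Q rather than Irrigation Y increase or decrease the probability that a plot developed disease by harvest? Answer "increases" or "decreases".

Irrigation Q is lower inside every soil fertility stratum but Irrigation Y is lower in aggregate. Whether to stratify depends on how soil fertility relates to the irrigation.
Here soil fertility is a common cause — it drives both which irrigation a case falls under and the outcome. The crude comparison mixes populations; the stratum-specific rates are the causally relevant ones.
Within each level — rich: 2.2% vs 22.8%; poor: 59.1% vs 65.0% — Irrigation Q is lower every time.

decreases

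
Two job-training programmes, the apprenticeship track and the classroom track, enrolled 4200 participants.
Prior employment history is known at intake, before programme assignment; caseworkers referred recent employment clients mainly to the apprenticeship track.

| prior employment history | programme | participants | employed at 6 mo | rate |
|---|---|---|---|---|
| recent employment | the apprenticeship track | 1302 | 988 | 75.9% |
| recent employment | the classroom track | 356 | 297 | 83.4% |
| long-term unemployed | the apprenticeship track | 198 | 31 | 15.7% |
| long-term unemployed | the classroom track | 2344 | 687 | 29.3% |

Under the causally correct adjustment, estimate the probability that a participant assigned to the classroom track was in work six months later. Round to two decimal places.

0.51

The imbalance in prior employment history arose from how participants were allocated, not from anything the programme did; and prior employment history independently affects the outcome. The pooled gap is confounded — condition on prior employment history.
Standardising the classroom track to the population prior employment history mix: 0.395·297/356 + 0.605·687/2344 = 0.507.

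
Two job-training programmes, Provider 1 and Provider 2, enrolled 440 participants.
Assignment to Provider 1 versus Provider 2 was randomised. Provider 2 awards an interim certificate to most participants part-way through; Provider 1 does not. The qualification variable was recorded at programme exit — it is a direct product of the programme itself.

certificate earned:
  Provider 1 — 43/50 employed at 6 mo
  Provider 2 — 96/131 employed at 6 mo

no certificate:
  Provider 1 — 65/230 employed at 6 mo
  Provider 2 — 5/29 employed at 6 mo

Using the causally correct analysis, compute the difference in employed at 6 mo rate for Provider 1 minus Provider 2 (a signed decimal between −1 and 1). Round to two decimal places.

-0.25

Provider 1 is higher inside every qualification attained during the programme stratum but Provider 2 is higher in aggregate. Whether to stratify depends on how qualification attained during the programme relates to the programme.
Qualification attained during the programme is recorded after the programme and is itself shifted by it — it sits on the causal path from programme to outcome. Conditioning on a mediator would strip out part of the effect we want; the pooled comparison gives the total causal effect.
The causal difference is the pooled difference: 0.386 − 0.631 = -0.246.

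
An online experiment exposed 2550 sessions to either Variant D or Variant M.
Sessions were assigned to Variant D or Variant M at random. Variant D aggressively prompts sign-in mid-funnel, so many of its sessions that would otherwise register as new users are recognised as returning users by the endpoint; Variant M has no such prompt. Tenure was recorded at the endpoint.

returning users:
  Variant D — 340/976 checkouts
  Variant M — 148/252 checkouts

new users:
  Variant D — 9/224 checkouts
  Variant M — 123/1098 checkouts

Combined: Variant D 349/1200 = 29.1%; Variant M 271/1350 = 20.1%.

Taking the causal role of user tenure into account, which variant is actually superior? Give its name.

Because the variant influences user tenure, user tenure is a post-treatment mediator, not a confounder. Stratifying on it would bias the estimate; the causal effect is the crude pooled difference.
Pooled: Variant D 29.1% vs Variant M 20.1%; Variant D is higher overall.

Variant D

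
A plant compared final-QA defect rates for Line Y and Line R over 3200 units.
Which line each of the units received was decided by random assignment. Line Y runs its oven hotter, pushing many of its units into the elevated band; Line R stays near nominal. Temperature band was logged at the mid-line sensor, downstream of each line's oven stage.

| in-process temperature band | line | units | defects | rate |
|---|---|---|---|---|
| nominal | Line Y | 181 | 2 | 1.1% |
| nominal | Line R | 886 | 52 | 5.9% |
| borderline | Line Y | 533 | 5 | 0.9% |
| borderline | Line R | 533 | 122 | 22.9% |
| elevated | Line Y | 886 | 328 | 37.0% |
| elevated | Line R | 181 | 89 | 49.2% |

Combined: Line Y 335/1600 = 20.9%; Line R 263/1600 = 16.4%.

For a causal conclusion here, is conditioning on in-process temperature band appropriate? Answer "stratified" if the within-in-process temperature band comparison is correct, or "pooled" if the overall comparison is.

In-process temperature band lies on the pathway line → in-process temperature band → outcome, so adjusting for it blocks the indirect effect. For the total causal effect of line, use the unadjusted pooled rates.
Pooled: Line Y 20.9% vs Line R 16.4%; Line R is lower overall.

pooled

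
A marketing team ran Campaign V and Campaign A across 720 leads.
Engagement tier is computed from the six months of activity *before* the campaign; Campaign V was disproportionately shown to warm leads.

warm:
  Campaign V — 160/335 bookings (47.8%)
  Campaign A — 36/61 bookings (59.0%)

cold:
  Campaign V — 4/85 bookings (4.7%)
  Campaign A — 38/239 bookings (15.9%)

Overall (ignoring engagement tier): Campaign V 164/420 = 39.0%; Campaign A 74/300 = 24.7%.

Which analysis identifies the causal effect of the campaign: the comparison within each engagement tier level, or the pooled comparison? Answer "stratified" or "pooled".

Within every engagement tier level Campaign A has the higher rate, yet pooled Campaign V does — Simpson's reversal.
Since engagement tier is a pre-existing factor (not a product of the campaign) and it affects the outcome on its own, it is a confounder. The stratified rates, not the pooled rate, identify the causal effect.
Within each level — warm: 47.8% vs 59.0%; cold: 4.7% vs 15.9% — Campaign A is higher every time.

stratified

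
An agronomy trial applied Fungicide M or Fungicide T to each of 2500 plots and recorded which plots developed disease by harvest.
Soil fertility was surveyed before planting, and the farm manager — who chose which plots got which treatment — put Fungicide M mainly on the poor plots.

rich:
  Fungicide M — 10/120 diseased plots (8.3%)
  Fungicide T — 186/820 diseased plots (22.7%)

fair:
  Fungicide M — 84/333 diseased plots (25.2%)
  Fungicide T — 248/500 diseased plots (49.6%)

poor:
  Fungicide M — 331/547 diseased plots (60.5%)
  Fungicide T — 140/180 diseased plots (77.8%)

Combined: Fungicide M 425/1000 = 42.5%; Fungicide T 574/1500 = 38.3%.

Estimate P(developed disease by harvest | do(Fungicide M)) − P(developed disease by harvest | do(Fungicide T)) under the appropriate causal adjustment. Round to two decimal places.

Soil fertility is set before the fungicide has any effect — it is not caused by the fungicide — and it independently drives the outcome. That makes it a confounder, so the causal comparison is within soil fertility levels.
Adjusting over the population distribution of soil fertility: 0.376·(0.083−0.227) + 0.333·(0.252−0.496) + 0.291·(0.605−0.778) = -0.185.

-0.19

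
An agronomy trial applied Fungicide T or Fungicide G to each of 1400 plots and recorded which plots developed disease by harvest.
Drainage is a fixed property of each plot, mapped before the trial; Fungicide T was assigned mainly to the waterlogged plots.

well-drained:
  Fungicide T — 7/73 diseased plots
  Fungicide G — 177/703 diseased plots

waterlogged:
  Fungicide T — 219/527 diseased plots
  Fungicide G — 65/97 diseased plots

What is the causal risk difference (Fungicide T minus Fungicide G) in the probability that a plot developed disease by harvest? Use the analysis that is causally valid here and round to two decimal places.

Within every field drainage level Fungicide T has the lower rate, yet pooled Fungicide G does — Simpson's reversal.
Nothing the fungicide does changes field drainage; the imbalance is an allocation artefact. With field drainage also predicting the outcome, the pooled figure is confounded, and the within-stratum comparison is the causal one.
Adjusting over the population distribution of field drainage: 0.554·(0.096−0.252) + 0.446·(0.416−0.670) = -0.200.

-0.20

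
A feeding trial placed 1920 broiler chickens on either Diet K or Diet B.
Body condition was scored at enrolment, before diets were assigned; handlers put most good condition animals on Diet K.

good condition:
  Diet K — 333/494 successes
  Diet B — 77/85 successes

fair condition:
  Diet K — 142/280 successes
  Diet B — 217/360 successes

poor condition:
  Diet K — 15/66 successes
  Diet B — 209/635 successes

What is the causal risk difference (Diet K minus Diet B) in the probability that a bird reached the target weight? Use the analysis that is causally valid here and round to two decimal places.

-0.14

The stratified and pooled comparisons disagree (Diet B wins within each starting body condition; Diet K wins overall), so the answer turns on the causal role of starting body condition.
Starting body condition satisfies the back-door criterion: it is not a descendant of the diet, and it blocks the spurious path from diet to outcome. Adjusting for it (i.e., using the within-starting body condition rates) gives the causal effect.
Adjusting over the population distribution of starting body condition: 0.302·(0.674−0.906) + 0.333·(0.507−0.603) + 0.365·(0.227−0.329) = -0.139.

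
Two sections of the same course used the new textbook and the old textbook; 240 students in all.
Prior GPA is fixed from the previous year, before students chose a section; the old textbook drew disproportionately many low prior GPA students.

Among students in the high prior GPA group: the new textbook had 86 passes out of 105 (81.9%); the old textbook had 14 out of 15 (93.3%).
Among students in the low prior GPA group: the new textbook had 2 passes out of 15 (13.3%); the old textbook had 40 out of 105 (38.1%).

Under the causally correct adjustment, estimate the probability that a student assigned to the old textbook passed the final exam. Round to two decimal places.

0.66

The imbalance in prior GPA band arose from how students were allocated, not from anything the teaching method did; and prior GPA band independently affects the outcome. The pooled gap is confounded — condition on prior GPA band.
Standardising the old textbook to the population prior GPA band mix: 0.500·14/15 + 0.500·40/105 = 0.657.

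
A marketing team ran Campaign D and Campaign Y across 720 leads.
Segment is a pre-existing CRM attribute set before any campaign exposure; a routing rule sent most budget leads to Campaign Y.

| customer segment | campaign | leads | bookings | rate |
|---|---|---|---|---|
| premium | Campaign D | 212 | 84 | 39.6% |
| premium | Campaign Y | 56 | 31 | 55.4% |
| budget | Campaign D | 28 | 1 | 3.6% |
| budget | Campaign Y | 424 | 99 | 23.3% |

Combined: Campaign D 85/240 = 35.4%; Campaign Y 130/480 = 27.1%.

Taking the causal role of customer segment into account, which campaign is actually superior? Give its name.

Campaign Y

Since customer segment is a pre-existing factor (not a product of the campaign) and it affects the outcome on its own, it is a confounder. The stratified rates, not the pooled rate, identify the causal effect.
Within each level — premium: 39.6% vs 55.4%; budget: 3.6% vs 23.3% — Campaign Y is higher every time.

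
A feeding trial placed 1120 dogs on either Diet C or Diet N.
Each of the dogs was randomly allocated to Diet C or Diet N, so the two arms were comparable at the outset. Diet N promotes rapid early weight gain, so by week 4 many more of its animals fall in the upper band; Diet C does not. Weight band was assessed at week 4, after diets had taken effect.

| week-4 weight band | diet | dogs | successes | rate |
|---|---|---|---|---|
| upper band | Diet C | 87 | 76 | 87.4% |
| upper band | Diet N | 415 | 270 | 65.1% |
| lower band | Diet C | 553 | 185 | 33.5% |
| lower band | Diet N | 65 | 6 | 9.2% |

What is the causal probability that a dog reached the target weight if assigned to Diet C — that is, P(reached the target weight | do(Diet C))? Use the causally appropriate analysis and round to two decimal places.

Diet C is higher inside every week-4 weight band stratum but Diet N is higher in aggregate. Whether to stratify depends on how week-4 weight band relates to the diet.
Because the diet influences week-4 weight band, week-4 weight band is a post-treatment mediator, not a confounder. Stratifying on it would bias the estimate; the causal effect is the crude pooled difference.
So P(outcome | do(Diet C)) is just the pooled rate for Diet C: 261/640 = 0.408.

0.41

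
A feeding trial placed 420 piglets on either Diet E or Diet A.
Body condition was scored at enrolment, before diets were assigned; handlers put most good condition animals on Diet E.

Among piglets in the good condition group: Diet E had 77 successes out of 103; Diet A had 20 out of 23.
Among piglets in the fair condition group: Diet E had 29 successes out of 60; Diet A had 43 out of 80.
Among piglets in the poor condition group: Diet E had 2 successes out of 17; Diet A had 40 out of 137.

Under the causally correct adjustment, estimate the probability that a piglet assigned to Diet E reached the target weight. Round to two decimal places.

The imbalance in starting body condition arose from how piglets were allocated, not from anything the diet did; and starting body condition independently affects the outcome. The pooled gap is confounded — condition on starting body condition.
Standardising Diet E to the population starting body condition mix: 0.300·77/103 + 0.333·29/60 + 0.367·2/17 = 0.429.

0.43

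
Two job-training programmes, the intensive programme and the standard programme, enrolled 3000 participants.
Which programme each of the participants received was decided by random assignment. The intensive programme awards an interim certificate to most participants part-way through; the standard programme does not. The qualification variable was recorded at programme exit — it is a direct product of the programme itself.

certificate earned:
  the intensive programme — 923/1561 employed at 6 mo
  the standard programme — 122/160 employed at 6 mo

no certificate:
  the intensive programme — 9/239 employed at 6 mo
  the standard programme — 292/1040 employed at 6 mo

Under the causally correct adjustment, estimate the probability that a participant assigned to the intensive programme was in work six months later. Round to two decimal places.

the standard programme is higher inside every qualification attained during the programme stratum but the intensive programme is higher in aggregate. Whether to stratify depends on how qualification attained during the programme relates to the programme.
Because the programme influences qualification attained during the programme, qualification attained during the programme is a post-treatment mediator, not a confounder. Stratifying on it would bias the estimate; the causal effect is the crude pooled difference.
So P(outcome | do(the intensive programme)) is just the pooled rate for the intensive programme: 932/1800 = 0.518.

0.52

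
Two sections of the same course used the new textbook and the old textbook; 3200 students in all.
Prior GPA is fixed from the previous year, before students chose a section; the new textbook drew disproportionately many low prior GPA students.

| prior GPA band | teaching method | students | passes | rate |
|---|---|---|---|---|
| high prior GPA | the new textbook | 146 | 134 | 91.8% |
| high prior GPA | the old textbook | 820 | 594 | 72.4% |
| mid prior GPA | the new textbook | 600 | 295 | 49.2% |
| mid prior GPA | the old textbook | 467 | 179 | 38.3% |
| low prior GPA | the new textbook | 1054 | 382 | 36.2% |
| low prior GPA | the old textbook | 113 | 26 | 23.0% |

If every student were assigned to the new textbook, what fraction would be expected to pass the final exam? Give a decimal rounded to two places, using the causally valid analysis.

The imbalance in prior GPA band arose from how students were allocated, not from anything the teaching method did; and prior GPA band independently affects the outcome. The pooled gap is confounded — condition on prior GPA band.
Standardising the new textbook to the population prior GPA band mix: 0.302·134/146 + 0.333·295/600 + 0.365·382/1054 = 0.573.

0.57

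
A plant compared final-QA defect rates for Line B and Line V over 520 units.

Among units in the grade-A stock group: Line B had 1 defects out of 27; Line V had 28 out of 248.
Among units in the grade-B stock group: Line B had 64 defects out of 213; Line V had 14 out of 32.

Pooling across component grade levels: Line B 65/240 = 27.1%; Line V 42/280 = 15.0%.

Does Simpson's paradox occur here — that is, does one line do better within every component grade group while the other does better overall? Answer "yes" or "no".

yes

Within each component grade level (grade-A stock 3.7% vs 11.3%; grade-B stock 30.0% vs 43.8%), Line B has the lower rate every time. Pooled: 27.1% vs 15.0% — Line V has the lower rate overall. The two comparisons disagree.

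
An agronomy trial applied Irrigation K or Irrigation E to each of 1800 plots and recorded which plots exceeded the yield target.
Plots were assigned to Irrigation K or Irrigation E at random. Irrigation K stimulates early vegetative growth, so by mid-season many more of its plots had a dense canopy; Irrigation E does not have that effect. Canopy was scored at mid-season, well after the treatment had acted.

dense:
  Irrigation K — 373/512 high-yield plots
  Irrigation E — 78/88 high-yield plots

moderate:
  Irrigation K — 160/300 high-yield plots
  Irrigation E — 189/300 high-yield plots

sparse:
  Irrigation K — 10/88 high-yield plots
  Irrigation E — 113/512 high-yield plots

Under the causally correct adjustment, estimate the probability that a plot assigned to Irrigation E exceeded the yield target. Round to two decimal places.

The mid-season canopy-specific comparison favours Irrigation E throughout, but the pooled figures favour Irrigation K. The question is whether to condition on mid-season canopy.
Mid-season canopy here is a post-treatment variable shaped by the irrigation; conditioning on it would introduce bias rather than remove it. The overall comparison is the causal one.
So P(outcome | do(Irrigation E)) is just the pooled rate for Irrigation E: 380/900 = 0.422.

0.42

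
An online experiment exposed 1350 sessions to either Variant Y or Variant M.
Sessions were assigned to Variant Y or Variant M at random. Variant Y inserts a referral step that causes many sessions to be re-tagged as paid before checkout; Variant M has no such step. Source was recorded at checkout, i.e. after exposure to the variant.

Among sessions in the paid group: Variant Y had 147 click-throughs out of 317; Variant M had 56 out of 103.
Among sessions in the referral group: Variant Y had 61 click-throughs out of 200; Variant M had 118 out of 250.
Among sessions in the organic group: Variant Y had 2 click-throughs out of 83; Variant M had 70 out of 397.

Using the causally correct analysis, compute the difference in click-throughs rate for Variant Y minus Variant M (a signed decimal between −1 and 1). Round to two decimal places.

+0.02

Because the variant influences traffic source, traffic source is a post-treatment mediator, not a confounder. Stratifying on it would bias the estimate; the causal effect is the crude pooled difference.
The causal difference is the pooled difference: 0.350 − 0.325 = +0.025.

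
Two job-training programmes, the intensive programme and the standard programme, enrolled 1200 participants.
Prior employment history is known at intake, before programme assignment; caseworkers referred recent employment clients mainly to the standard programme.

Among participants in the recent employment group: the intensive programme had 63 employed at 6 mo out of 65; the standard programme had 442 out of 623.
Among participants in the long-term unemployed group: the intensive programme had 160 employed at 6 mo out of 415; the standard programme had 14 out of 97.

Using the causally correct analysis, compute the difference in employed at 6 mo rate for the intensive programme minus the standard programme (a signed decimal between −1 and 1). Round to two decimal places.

+0.25

Prior employment history satisfies the back-door criterion: it is not a descendant of the programme, and it blocks the spurious path from programme to outcome. Adjusting for it (i.e., using the within-prior employment history rates) gives the causal effect.
Adjusting over the population distribution of prior employment history: 0.573·(0.969−0.709) + 0.427·(0.386−0.144) = +0.252.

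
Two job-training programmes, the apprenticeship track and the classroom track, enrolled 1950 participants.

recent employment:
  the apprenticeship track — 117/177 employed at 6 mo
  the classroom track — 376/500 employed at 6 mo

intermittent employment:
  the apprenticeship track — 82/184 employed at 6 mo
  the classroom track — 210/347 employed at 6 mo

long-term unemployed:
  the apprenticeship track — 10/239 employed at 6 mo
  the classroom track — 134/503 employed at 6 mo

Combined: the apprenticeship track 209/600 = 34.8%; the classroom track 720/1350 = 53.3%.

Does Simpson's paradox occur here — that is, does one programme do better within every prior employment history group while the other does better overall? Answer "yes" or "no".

Within each prior employment history level (recent employment 66.1% vs 75.2%; intermittent employment 44.6% vs 60.5%; long-term unemployed 4.2% vs 26.6%), the classroom track has the higher rate every time. Pooled: 34.8% vs 53.3% — the classroom track has the higher rate overall. They agree.

no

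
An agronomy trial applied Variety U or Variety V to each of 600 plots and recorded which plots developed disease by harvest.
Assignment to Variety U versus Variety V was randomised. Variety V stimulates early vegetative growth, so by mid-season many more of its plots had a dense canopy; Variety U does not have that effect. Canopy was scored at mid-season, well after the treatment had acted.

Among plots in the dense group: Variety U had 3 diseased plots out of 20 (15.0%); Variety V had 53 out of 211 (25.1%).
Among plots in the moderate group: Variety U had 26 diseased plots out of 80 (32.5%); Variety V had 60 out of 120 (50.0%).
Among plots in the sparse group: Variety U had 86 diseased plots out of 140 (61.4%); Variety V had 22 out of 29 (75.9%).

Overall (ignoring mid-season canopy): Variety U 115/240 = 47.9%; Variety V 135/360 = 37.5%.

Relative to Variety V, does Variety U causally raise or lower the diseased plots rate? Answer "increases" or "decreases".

Mid-season canopy is downstream of the variety. One should not condition on a consequence of treatment, so the overall rates are the right comparison.
Pooled: Variety U 47.9% vs Variety V 37.5%; Variety V is lower overall.

increases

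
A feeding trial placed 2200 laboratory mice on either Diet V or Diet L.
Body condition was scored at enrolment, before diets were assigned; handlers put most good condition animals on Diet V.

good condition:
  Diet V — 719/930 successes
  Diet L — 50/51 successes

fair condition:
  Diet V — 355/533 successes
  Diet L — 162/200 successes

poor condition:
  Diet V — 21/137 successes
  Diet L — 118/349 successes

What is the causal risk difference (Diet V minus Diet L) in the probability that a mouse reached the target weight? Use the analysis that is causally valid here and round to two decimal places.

-0.18

Nothing the diet does changes starting body condition; the imbalance is an allocation artefact. With starting body condition also predicting the outcome, the pooled figure is confounded, and the within-stratum comparison is the causal one.
Adjusting over the population distribution of starting body condition: 0.446·(0.773−0.980) + 0.333·(0.666−0.810) + 0.221·(0.153−0.338) = -0.181.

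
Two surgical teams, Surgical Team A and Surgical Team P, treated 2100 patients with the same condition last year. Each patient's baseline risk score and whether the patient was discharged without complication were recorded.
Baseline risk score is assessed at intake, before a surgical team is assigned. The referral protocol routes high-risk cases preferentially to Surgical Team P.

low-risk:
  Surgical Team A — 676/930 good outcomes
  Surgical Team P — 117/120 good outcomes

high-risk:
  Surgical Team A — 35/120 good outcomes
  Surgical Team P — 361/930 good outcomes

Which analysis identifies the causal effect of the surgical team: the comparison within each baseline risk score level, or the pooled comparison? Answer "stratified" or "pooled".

stratified

Nothing the surgical team does changes baseline risk score; the imbalance is an allocation artefact. With baseline risk score also predicting the outcome, the pooled figure is confounded, and the within-stratum comparison is the causal one.
Within each level — low-risk: 72.7% vs 97.5%; high-risk: 29.2% vs 38.8% — Surgical Team P is higher every time.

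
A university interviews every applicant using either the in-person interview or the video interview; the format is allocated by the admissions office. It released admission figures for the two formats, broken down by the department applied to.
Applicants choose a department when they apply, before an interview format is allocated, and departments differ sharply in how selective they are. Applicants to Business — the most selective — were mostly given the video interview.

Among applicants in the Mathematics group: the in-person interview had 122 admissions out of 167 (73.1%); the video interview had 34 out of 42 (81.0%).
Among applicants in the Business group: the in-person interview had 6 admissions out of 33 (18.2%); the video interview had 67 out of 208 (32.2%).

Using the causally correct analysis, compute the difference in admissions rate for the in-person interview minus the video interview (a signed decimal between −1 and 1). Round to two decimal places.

-0.11

Within every department level the video interview has the higher rate, yet pooled the in-person interview does — Simpson's reversal.
The imbalance in department arose from how applicants were allocated, not from anything the interview format did; and department independently affects the outcome. The pooled gap is confounded — condition on department.
Adjusting over the population distribution of department: 0.464·(0.731−0.810) + 0.536·(0.182−0.322) = -0.112.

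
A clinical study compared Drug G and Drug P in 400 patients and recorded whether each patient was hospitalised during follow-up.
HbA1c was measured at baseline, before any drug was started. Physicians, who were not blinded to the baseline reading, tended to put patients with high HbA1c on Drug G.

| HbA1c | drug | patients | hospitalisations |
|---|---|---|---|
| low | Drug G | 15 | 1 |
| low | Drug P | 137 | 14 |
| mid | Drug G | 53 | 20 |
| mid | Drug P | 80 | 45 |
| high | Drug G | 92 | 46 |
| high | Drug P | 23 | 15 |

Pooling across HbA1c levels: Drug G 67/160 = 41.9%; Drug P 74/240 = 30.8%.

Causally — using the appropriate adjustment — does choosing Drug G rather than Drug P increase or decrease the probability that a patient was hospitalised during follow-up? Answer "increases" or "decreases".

Here HbA1c is a common cause — it drives both which drug a case falls under and the outcome. The crude comparison mixes populations; the stratum-specific rates are the causally relevant ones.
Within each level — low: 6.7% vs 10.2%; mid: 37.7% vs 56.2%; high: 50.0% vs 65.2% — Drug G is lower every time.

decreases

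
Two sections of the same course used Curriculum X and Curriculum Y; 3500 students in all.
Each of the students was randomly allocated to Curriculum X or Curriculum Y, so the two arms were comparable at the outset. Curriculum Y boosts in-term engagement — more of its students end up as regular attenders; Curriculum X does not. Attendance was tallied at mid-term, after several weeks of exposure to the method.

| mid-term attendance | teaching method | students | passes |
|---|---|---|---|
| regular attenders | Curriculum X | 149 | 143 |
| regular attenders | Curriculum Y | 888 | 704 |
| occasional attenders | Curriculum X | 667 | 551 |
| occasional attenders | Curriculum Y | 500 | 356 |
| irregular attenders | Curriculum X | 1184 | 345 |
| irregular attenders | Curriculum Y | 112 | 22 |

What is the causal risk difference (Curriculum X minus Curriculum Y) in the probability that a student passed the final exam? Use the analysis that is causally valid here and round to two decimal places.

Mid-term attendance is recorded after the teaching method and is itself shifted by it — it sits on the causal path from teaching method to outcome. Conditioning on a mediator would strip out part of the effect we want; the pooled comparison gives the total causal effect.
The causal difference is the pooled difference: 0.519 − 0.721 = -0.202.

-0.20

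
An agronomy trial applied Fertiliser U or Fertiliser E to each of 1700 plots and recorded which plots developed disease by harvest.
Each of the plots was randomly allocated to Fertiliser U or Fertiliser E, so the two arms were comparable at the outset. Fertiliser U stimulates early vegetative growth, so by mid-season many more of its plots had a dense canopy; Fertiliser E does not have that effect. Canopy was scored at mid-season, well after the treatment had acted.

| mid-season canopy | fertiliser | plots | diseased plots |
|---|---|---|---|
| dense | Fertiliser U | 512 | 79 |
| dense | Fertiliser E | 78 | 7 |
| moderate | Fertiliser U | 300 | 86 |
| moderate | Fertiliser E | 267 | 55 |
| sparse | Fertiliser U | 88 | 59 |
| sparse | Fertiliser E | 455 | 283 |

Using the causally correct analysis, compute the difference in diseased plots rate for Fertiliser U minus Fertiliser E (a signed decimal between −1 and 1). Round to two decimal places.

-0.18

Within every mid-season canopy level Fertiliser E has the lower rate, yet pooled Fertiliser U does — Simpson's reversal.
Because the fertiliser influences mid-season canopy, mid-season canopy is a post-treatment mediator, not a confounder. Stratifying on it would bias the estimate; the causal effect is the crude pooled difference.
The causal difference is the pooled difference: 0.249 − 0.431 = -0.182.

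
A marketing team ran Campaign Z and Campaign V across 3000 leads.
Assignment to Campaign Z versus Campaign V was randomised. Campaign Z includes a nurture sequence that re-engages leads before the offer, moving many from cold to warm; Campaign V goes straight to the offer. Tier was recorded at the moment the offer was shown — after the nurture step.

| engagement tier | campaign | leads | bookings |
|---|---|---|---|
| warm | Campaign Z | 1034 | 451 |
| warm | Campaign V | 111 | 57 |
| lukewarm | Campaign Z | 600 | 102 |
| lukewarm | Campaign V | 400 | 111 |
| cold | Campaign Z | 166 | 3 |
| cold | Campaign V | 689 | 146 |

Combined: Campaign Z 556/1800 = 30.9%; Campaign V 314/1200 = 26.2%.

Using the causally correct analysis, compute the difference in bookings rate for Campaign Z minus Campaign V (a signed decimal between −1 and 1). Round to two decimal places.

The stratified and pooled comparisons disagree (Campaign V wins within each engagement tier; Campaign Z wins overall), so the answer turns on the causal role of engagement tier.
Engagement tier is recorded after the campaign and is itself shifted by it — it sits on the causal path from campaign to outcome. Conditioning on a mediator would strip out part of the effect we want; the pooled comparison gives the total causal effect.
The causal difference is the pooled difference: 0.309 − 0.262 = +0.047.

+0.05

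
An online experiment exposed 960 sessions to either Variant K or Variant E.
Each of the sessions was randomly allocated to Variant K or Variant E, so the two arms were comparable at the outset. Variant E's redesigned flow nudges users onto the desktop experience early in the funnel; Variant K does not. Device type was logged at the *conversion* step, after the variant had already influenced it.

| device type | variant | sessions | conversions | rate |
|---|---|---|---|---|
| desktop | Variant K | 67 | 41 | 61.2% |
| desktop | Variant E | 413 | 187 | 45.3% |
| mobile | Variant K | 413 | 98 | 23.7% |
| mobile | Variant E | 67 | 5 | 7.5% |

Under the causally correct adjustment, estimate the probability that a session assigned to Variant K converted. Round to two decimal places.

0.29

Device type here is a post-treatment variable shaped by the variant; conditioning on it would introduce bias rather than remove it. The overall comparison is the causal one.
So P(outcome | do(Variant K)) is just the pooled rate for Variant K: 139/480 = 0.290.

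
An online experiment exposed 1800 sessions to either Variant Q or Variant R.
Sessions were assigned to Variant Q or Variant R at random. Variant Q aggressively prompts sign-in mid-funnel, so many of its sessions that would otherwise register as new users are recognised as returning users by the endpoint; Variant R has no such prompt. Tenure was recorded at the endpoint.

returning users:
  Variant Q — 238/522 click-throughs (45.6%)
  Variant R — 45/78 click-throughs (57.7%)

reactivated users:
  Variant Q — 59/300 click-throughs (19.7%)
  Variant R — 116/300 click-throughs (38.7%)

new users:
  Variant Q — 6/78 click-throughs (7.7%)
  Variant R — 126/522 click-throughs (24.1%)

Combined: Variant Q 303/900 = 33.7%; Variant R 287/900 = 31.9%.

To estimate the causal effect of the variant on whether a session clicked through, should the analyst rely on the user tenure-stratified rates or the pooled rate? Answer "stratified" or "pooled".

pooled

Stratifying would compare variants among sessions the variants themselves sorted into user tenure groups — a form of selection on an intermediate. The unconditioned pooled rates give the total causal effect.
Pooled: Variant Q 33.7% vs Variant R 31.9%; Variant Q is higher overall.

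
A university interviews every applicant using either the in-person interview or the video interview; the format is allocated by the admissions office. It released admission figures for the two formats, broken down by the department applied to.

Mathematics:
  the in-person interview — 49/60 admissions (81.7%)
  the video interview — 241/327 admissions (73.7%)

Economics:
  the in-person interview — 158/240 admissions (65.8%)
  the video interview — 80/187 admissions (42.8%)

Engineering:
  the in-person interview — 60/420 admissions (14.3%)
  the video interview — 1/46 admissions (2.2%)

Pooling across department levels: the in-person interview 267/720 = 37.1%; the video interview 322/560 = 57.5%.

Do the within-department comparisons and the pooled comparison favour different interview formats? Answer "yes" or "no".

Within each department level (Mathematics 81.7% vs 73.7%; Economics 65.8% vs 42.8%; Engineering 14.3% vs 2.2%), the in-person interview has the higher rate every time. Pooled: 37.1% vs 57.5% — the video interview has the higher rate overall. The two comparisons disagree.

yes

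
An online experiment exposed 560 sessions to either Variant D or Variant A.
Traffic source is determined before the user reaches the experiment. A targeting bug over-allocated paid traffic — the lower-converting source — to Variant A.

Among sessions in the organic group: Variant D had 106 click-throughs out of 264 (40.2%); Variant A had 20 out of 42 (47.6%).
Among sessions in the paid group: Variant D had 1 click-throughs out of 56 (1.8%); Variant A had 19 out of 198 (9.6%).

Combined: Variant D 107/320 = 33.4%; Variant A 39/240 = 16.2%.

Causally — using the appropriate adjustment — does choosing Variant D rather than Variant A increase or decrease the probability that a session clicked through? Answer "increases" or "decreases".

decreases

Traffic source satisfies the back-door criterion: it is not a descendant of the variant, and it blocks the spurious path from variant to outcome. Adjusting for it (i.e., using the within-traffic source rates) gives the causal effect.
Within each level — organic: 40.2% vs 47.6%; paid: 1.8% vs 9.6% — Variant A is higher every time.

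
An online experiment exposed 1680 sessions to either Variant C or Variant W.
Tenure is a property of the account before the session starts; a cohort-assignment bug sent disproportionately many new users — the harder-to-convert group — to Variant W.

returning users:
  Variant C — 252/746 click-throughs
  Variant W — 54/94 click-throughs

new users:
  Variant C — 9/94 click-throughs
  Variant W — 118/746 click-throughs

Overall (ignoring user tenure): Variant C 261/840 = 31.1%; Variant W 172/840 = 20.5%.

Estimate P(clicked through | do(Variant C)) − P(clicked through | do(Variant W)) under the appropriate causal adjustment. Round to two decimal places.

-0.15

Within every user tenure level Variant W has the higher rate, yet pooled Variant C does — Simpson's reversal.
User tenure satisfies the back-door criterion: it is not a descendant of the variant, and it blocks the spurious path from variant to outcome. Adjusting for it (i.e., using the within-user tenure rates) gives the causal effect.
Adjusting over the population distribution of user tenure: 0.500·(0.338−0.574) + 0.500·(0.096−0.158) = -0.150.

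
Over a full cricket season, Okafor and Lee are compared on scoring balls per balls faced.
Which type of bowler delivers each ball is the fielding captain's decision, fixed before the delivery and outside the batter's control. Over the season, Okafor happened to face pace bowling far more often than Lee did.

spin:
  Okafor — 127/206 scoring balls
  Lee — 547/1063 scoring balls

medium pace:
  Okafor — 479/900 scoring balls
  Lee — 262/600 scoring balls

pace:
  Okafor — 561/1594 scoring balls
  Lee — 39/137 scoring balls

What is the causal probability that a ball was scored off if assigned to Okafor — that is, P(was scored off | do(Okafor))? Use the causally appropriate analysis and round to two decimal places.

Bowling type is set before the player has any effect — it is not caused by the player — and it independently drives the outcome. That makes it a confounder, so the causal comparison is within bowling type levels.
Standardising Okafor to the population bowling type mix: 0.282·127/206 + 0.333·479/900 + 0.385·561/1594 = 0.487.

0.49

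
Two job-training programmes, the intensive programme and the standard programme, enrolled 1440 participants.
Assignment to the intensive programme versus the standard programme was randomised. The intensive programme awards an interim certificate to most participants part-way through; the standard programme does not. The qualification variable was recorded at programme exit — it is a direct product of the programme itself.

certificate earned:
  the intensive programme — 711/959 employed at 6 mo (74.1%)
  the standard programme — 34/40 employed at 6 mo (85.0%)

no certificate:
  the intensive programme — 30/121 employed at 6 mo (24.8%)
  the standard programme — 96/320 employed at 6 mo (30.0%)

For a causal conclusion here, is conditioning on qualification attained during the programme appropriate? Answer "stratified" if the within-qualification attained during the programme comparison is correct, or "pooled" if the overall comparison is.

The qualification attained during the programme-specific comparison favours the standard programme throughout, but the pooled figures favour the intensive programme. The question is whether to condition on qualification attained during the programme.
Stratifying would compare programmes among participants the programmes themselves sorted into qualification attained during the programme groups — a form of selection on an intermediate. The unconditioned pooled rates give the total causal effect.
Pooled: the intensive programme 68.6% vs the standard programme 36.1%; the intensive programme is higher overall.

pooled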